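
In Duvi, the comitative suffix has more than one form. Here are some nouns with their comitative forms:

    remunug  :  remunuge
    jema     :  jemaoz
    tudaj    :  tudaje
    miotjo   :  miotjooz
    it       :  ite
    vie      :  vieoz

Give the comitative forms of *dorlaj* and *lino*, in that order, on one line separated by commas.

The suffix is conditioned by the final sound: -e when the stem ends in a consonant (*remunug*, *tudaj*, *it*); -oz when the stem ends in a vowel (*jema*, *miotjo*, *vie*).
The final sound of *dorlaj* is /j/, which is a consonant, so the suffix is -e, giving *dorlaje*.
The final sound of *lino* is /o/, which is a vowel, so the suffix is -oz, giving *linooz*.

dorlaje, linooz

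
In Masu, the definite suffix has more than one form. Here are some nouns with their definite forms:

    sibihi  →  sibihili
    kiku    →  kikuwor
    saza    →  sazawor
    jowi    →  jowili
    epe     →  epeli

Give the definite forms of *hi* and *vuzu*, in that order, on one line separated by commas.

Looking at the last vowel of each stem: -li when the last vowel of the stem is a front vowel (*sibihi*, *jowi*, *epe*); -wor when the last vowel of the stem is a back vowel (*kiku*, *saza*).
The last vowel of *hi* is /i/, which is a front vowel, so the suffix is -li, giving *hili*.
The last vowel of *vuzu* is /u/, which is a back vowel, so the suffix is -wor, giving *vuzuwor*.

hili, vuzuwor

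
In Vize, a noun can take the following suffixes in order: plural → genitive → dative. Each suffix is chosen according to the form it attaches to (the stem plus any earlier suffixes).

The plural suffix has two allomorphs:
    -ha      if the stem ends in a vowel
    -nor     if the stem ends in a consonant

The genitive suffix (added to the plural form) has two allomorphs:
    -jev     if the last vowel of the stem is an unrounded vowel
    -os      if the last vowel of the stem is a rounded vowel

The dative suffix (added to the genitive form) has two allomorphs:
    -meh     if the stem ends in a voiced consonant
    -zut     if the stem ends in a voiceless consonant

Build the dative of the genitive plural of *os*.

osnoroszut

Since the final sound of *os* is /s/ (a consonant), it takes -nor, giving *osnor*.
The plural form *osnor* — last vowel /o/ (a rounded vowel) → -os → *osnoros*.
The final consonant of the genitive form *osnoros* is /s/, which is voiceless, so the dative suffix is -zut, giving *osnoroszut*.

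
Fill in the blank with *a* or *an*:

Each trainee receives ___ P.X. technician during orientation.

The indefinite article is chosen by the initial *sound* of the following word, not its spelling.
The initialism *P.X.* is read letter by letter; the first letter, P, is pronounced /piː/, which begins with a consonant sound.
So the article is *a*: Each trainee receives a P.X. technician during orientation.

a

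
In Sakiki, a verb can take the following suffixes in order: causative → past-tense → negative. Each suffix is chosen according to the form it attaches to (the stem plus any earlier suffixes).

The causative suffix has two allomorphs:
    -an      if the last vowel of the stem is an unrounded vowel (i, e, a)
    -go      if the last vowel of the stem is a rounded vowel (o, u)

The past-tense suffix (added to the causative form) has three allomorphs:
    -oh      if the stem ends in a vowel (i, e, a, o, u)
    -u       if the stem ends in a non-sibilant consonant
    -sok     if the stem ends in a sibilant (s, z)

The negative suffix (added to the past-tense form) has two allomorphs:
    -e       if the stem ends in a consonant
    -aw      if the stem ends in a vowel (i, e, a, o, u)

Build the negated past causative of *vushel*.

*vushel*: last vowel = /e/, an unrounded vowel → -an → *vushelan*.
The causative form *vushelan*: final sound = /n/, a non-sibilant consonant → -u → *vushelanu*.
The past-tense form *vushelanu*: final sound = /u/, a vowel → -aw → *vushelanuaw*.

vushelanuaw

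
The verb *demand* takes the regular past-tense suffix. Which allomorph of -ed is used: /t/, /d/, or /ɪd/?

The stem *demand* ends in /t/ or /d/.
The -ed suffix is realized as /ɪd/ after /t, d/; as /t/ after other voiceless consonants; and as /d/ after other voiced sounds.
So -ed on *demand* is pronounced /ɪd/.

/ɪd/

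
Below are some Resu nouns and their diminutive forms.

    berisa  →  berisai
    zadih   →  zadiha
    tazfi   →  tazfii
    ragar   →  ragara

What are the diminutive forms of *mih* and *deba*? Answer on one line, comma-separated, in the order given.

The pattern is consonant vs. vowel: -a when the stem ends in a consonant (*zadih*, *ragar*); -i when the stem ends in a vowel (*berisa*, *tazfi*).
The final sound of *mih* is /h/, which is a consonant, so the suffix is -a, giving *miha*.
Since the final sound of *deba* is /a/ (a vowel), it takes -i, giving *debai*.

miha, debai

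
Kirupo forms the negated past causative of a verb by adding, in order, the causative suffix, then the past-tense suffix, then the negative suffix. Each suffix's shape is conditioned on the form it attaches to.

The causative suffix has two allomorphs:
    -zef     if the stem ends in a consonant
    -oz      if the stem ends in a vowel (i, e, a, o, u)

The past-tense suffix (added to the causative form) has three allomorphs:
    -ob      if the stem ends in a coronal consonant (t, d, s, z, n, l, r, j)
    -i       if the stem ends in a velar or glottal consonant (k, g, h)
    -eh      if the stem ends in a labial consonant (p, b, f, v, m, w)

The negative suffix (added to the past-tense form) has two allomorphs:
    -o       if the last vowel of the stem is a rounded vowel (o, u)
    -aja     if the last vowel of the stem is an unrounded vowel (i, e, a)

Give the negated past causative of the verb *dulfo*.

*dulfo* — final sound /o/ (a vowel) → -oz → *dulfooz*.
The causative form *dulfooz*: final consonant = /z/, coronal → -ob → *dulfoozob*.
The past-tense form *dulfoozob* — last vowel /o/ (a rounded vowel) → -o → *dulfoozobo*.

dulfoozobo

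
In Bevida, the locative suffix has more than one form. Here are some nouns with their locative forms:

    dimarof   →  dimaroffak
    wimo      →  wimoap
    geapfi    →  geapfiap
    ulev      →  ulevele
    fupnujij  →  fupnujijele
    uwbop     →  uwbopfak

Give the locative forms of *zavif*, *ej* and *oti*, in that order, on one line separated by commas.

The pattern is voicing of the final sound: -fak when the stem ends in a voiceless consonant (*dimarof*, *uwbop*); -ele when the stem ends in a voiced consonant (*ulev*, *fupnujij*); -ap when the stem ends in a vowel (*wimo*, *geapfi*).
*zavif*: final sound = /f/, a voiceless consonant → -fak → *zaviffak*.
Since the final sound of *ej* is /j/ (a voiced consonant), it takes -ele, giving *ejele*.
The final sound of *oti* is /i/, which is a vowel, so the suffix is -ap, giving *otiap*.

zaviffak, ejele, otiap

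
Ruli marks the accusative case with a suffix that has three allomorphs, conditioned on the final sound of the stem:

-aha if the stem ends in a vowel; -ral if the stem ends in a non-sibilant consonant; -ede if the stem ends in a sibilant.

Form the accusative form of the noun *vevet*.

vevetral

*vevet* — final sound /t/ (a non-sibilant consonant) → -ral → *vevetral*.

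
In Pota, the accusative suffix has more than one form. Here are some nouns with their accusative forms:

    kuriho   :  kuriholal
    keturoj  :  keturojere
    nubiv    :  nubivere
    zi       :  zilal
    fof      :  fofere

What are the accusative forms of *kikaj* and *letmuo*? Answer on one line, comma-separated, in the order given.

The pattern is consonant vs. vowel: -ere when the stem ends in a consonant (*keturoj*, *nubiv*, *fof*); -lal when the stem ends in a vowel (*kuriho*, *zi*).
The final sound of *kikaj* is /j/, which is a consonant, so the suffix is -ere, giving *kikajere*.
*letmuo*: final sound = /o/, a vowel → -lal → *letmuolal*.

kikajere, letmuolal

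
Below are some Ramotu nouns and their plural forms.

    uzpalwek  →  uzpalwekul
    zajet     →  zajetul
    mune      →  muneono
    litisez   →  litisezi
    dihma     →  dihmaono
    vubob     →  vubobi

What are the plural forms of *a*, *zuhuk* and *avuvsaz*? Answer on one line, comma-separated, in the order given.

aono, zuhukul, avuvsazi

The suffix is conditioned by the final sound: -ul when the stem ends in a voiceless consonant (*uzpalwek*, *zajet*); -i when the stem ends in a voiced consonant (*litisez*, *vubob*); -ono when the stem ends in a vowel (*mune*, *dihma*).
The final sound of *a* is /a/, which is a vowel, so the suffix is -ono, giving *aono*.
*zuhuk*: final sound = /k/, a voiceless consonant → -ul → *zuhukul*.
*avuvsaz*: final sound = /z/, a voiced consonant → -i → *avuvsazi*.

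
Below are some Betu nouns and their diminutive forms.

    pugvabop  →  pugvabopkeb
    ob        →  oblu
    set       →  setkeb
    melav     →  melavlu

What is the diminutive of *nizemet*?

nizemetkeb

The pattern is voicing of the final consonant: -keb when the stem ends in a voiceless consonant (*pugvabop*, *set*); -lu when the stem ends in a voiced consonant (*ob*, *melav*).
The final consonant of *nizemet* is /t/, which is voiceless, so the suffix is -keb, giving *nizemetkeb*.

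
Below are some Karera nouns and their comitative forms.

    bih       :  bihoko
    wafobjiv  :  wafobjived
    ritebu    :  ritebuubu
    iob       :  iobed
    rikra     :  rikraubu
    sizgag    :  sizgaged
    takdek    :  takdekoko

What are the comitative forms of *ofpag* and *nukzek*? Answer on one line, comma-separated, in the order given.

The alternation tracks the final sound of the stem — -oko when the stem ends in a voiceless consonant (*bih*, *takdek*); -ed when the stem ends in a voiced consonant (*wafobjiv*, *iob*, *sizgag*); -ubu when the stem ends in a vowel (*ritebu*, *rikra*).
*ofpag*: final sound = /g/, a voiced consonant → -ed → *ofpaged*.
The final sound of *nukzek* is /k/, which is a voiceless consonant, so the suffix is -oko, giving *nukzekoko*.

ofpaged, nukzekoko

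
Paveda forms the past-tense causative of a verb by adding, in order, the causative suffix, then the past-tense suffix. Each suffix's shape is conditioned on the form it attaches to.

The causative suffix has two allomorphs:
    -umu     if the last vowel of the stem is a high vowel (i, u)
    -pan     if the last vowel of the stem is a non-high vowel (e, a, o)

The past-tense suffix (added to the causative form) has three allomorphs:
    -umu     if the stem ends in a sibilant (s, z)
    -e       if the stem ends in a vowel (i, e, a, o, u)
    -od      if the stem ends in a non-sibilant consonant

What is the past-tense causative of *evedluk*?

The last vowel of *evedluk* is /u/, which is a high vowel, so the causative suffix is -umu, giving *evedlukumu*.
The causative form *evedlukumu*: final sound = /u/, a vowel → -e → *evedlukumue*.

evedlukumue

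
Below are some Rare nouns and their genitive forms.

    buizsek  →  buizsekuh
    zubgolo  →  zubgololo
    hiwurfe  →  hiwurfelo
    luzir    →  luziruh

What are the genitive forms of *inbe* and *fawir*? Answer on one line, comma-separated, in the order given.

inbelo, fawiruh

The pattern is consonant vs. vowel: -uh when the stem ends in a consonant (*buizsek*, *luzir*); -lo when the stem ends in a vowel (*zubgolo*, *hiwurfe*).
The final sound of *inbe* is /e/, which is a vowel, so the suffix is -lo, giving *inbelo*.
The final sound of *fawir* is /r/, which is a consonant, so the suffix is -uh, giving *fawiruh*.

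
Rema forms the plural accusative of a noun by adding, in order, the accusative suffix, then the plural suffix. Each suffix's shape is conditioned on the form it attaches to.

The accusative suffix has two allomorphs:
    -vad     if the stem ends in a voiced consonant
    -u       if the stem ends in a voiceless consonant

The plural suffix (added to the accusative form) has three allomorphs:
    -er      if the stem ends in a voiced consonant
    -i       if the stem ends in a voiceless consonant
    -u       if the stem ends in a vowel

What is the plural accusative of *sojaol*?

sojaolvader

*sojaol*: final consonant = /l/, voiced → -vad → *sojaolvad*.
The accusative form *sojaolvad* — final sound /d/ (a voiced consonant) → -er → *sojaolvader*.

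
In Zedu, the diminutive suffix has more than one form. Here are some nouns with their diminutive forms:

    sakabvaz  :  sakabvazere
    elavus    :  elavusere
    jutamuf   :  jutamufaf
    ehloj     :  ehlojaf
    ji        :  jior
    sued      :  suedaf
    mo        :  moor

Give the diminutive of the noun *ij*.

ijaf

The alternation tracks the final sound of the stem — -ere when the stem ends in a sibilant (*sakabvaz*, *elavus*); -af when the stem ends in a non-sibilant consonant (*jutamuf*, *ehloj*, *sued*); -or when the stem ends in a vowel (*ji*, *mo*).
The final sound of *ij* is /j/, which is a non-sibilant consonant, so the suffix is -af, giving *ijaf*.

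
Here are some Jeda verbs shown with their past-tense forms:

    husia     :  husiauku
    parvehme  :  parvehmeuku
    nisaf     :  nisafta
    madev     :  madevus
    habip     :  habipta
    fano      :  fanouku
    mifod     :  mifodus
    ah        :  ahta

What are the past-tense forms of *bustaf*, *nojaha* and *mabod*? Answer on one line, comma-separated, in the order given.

bustafta, nojahauku, mabodus

The pattern is voicing of the final sound: -ta when the stem ends in a voiceless consonant (*nisaf*, *habip*, *ah*); -us when the stem ends in a voiced consonant (*madev*, *mifod*); -uku when the stem ends in a vowel (*husia*, *parvehme*, *fano*).
Since the final sound of *bustaf* is /f/ (a voiceless consonant), it takes -ta, giving *bustafta*.
*nojaha* — final sound /a/ (a vowel) → -uku → *nojahauku*.
Since the final sound of *mabod* is /d/ (a voiced consonant), it takes -us, giving *mabodus*.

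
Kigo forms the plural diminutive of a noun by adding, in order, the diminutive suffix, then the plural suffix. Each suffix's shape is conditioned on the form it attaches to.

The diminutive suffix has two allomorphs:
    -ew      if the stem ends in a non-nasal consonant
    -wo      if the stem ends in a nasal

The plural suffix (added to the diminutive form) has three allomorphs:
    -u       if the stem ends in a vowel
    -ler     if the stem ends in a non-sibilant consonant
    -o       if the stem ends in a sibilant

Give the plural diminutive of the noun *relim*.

relimwou

Since the final consonant of *relim* is /m/ (a nasal), it takes -wo, giving *relimwo*.
The diminutive form *relimwo* — final sound /o/ (a vowel) → -u → *relimwou*.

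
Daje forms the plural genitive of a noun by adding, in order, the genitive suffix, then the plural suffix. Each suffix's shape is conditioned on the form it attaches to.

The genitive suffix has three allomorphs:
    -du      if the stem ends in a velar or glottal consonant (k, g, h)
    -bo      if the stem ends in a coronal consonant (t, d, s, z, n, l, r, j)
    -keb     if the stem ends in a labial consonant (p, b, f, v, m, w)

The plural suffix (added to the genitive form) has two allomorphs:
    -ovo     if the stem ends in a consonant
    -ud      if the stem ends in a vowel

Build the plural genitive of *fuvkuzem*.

Since the final consonant of *fuvkuzem* is /m/ (labial), it takes -keb, giving *fuvkuzemkeb*.
The genitive form *fuvkuzemkeb* — final sound /b/ (a consonant) → -ovo → *fuvkuzemkebovo*.

fuvkuzemkebovo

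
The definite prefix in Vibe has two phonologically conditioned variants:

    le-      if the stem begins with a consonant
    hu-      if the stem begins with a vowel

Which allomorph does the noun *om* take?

*om*: first sound = /o/, a vowel → hu-.

hu-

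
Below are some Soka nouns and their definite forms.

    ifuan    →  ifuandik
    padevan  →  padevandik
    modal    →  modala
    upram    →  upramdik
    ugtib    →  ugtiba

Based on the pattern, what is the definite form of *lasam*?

lasamdik

Looking at the final consonant of each stem: -dik when the stem ends in a nasal (*ifuan*, *padevan*, *upram*); -a when the stem ends in a non-nasal consonant (*modal*, *ugtib*).
The final consonant of *lasam* is /m/, which is a nasal, so the suffix is -dik, giving *lasamdik*.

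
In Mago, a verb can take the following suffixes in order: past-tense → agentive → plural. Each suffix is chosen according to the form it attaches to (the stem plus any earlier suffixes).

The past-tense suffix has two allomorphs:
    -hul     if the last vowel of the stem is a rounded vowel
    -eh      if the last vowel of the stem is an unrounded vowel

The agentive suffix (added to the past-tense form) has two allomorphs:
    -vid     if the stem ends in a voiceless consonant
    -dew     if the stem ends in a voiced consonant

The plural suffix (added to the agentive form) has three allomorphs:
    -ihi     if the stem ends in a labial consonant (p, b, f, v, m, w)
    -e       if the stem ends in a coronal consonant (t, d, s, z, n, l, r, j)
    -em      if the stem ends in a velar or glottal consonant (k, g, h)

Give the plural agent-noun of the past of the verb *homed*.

Since the last vowel of *homed* is /e/ (an unrounded vowel), it takes -eh, giving *homedeh*.
The past-tense form *homedeh* — final consonant /h/ (voiceless) → -vid → *homedehvid*.
The final consonant of the agentive form *homedehvid* is /d/, which is coronal, so the plural suffix is -e, giving *homedehvide*.

homedehvide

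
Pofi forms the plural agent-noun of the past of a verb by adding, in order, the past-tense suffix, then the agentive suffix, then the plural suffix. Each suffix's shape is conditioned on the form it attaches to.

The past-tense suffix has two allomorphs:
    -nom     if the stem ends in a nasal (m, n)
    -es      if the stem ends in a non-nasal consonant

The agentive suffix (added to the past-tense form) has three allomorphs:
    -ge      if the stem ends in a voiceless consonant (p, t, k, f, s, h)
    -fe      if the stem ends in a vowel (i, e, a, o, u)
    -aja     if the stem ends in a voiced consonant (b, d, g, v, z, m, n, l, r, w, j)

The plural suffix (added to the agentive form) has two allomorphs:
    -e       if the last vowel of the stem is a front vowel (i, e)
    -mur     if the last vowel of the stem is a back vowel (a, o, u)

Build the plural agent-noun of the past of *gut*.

*gut* — final consonant /t/ (non-nasal) → -es → *gutes*.
The final sound of the past-tense form *gutes* is /s/, which is a voiceless consonant, so the agentive suffix is -ge, giving *gutesge*.
Since the last vowel of the agentive form *gutesge* is /e/ (a front vowel), it takes -e, giving *gutesgee*.

gutesgee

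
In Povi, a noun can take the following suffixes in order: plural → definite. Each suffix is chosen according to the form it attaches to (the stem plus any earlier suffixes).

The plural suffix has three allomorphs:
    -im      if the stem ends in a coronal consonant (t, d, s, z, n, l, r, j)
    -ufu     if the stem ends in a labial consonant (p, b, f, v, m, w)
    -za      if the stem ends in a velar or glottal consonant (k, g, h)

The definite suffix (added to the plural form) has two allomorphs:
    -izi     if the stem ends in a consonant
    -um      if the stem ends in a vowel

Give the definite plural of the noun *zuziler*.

zuzilerimizi

*zuziler* — final consonant /r/ (coronal) → -im → *zuzilerim*.
The plural form *zuzilerim* — final sound /m/ (a consonant) → -izi → *zuzilerimizi*.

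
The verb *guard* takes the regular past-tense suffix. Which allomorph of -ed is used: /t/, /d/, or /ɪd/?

The stem *guard* ends in /t/ or /d/.
The -ed suffix is realized as /ɪd/ after /t, d/; as /t/ after other voiceless consonants; and as /d/ after other voiced sounds.
So -ed on *guard* is pronounced /ɪd/.

/ɪd/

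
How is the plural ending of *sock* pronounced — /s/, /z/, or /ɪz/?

The stem *sock* ends in a voiceless non-sibilant consonant.
The plural suffix surfaces as /ɪz/ after sibilants, /s/ after other voiceless consonants, and /z/ after other voiced sounds.
So the plural -s on *sock* is pronounced /s/.

/s/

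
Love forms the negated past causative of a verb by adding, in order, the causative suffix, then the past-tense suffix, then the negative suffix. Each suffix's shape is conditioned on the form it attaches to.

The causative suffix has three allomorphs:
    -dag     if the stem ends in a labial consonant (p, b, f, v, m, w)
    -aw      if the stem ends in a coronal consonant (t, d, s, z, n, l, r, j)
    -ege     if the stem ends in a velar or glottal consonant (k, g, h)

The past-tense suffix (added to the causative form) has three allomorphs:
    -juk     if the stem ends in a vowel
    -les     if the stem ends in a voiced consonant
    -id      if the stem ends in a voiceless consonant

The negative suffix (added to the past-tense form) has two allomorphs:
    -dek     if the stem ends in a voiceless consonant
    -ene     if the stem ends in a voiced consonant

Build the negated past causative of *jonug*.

Since the final consonant of *jonug* is /g/ (velar/glottal), it takes -ege, giving *jonugege*.
The causative form *jonugege*: final sound = /e/, a vowel → -juk → *jonugegejuk*.
The final consonant of the past-tense form *jonugegejuk* is /k/, which is voiceless, so the negative suffix is -dek, giving *jonugegejukdek*.

jonugegejukdek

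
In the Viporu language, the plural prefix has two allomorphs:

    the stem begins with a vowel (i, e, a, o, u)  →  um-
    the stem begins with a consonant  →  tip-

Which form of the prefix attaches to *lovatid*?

tip-

Since the first sound of *lovatid* is /l/ (a consonant), it takes tip-.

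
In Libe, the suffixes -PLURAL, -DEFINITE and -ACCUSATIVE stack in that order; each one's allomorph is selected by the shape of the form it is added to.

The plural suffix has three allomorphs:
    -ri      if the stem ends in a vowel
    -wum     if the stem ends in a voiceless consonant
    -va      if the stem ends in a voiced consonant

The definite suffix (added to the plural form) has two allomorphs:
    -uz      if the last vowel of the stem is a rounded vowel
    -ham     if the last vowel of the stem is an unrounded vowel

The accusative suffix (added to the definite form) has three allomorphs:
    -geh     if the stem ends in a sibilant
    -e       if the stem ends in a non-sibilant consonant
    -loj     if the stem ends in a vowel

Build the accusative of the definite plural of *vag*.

vagvahame

*vag*: final sound = /g/, a voiced consonant → -va → *vagva*.
Since the last vowel of the plural form *vagva* is /a/ (an unrounded vowel), it takes -ham, giving *vagvaham*.
The definite form *vagvaham* — final sound /m/ (a non-sibilant consonant) → -e → *vagvahame*.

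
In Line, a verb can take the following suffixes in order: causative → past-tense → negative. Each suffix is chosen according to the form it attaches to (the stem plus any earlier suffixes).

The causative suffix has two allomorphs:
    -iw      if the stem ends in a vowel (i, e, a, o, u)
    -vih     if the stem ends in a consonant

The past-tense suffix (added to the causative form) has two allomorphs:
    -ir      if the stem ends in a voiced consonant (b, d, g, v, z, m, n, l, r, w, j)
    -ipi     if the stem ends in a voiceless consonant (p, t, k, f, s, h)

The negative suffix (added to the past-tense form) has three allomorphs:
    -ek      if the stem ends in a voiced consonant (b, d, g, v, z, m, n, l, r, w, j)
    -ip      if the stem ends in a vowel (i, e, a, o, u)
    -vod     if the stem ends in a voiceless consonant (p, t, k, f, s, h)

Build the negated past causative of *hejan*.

hejanvihipiip

The final sound of *hejan* is /n/, which is a consonant, so the causative suffix is -vih, giving *hejanvih*.
Since the final consonant of the causative form *hejanvih* is /h/ (voiceless), it takes -ipi, giving *hejanvihipi*.
The past-tense form *hejanvihipi* — final sound /i/ (a vowel) → -ip → *hejanvihipiip*.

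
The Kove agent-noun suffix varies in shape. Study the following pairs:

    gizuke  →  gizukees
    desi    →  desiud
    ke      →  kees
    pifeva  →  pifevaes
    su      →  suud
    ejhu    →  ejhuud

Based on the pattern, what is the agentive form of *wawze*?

wawzees

The alternation tracks the last vowel of the stem — -ud when the last vowel of the stem is a high vowel (*desi*, *su*, *ejhu*); -es when the last vowel of the stem is a non-high vowel (*gizuke*, *ke*, *pifeva*).
Since the last vowel of *wawze* is /e/ (a non-high vowel), it takes -es, giving *wawzees*.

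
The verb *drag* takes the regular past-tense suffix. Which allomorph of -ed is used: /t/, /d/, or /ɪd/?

The stem *drag* ends in a voiced sound other than /d/.
The -ed suffix is realized as /ɪd/ after /t, d/; as /t/ after other voiceless consonants; and as /d/ after other voiced sounds.
So -ed on *drag* is pronounced /d/.

/d/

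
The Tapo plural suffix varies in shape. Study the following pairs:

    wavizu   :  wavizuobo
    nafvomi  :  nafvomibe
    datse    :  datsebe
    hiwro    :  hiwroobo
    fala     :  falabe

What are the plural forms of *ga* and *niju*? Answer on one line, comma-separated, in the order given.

gabe, nijuobo

The pattern is rounding harmony: -obo when the last vowel of the stem is a rounded vowel (*wavizu*, *hiwro*); -be when the last vowel of the stem is an unrounded vowel (*nafvomi*, *datse*, *fala*).
*ga*: last vowel = /a/, an unrounded vowel → -be → *gabe*.
The last vowel of *niju* is /u/, which is a rounded vowel, so the suffix is -obo, giving *nijuobo*.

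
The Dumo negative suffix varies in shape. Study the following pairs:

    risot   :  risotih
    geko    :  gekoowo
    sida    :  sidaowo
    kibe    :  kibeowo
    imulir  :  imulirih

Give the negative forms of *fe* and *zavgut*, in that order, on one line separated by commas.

The pattern is consonant vs. vowel: -ih when the stem ends in a consonant (*risot*, *imulir*); -owo when the stem ends in a vowel (*geko*, *sida*, *kibe*).
*fe* — final sound /e/ (a vowel) → -owo → *feowo*.
The final sound of *zavgut* is /t/, which is a consonant, so the suffix is -ih, giving *zavgutih*.

feowo, zavgutih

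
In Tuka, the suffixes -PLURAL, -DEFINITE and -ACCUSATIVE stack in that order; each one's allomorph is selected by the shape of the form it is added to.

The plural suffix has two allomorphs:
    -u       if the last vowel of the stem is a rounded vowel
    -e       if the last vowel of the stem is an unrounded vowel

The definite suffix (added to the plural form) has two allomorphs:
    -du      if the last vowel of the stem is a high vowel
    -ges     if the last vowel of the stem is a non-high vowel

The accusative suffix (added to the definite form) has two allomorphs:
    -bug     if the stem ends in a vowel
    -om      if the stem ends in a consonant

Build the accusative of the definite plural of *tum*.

Since the last vowel of *tum* is /u/ (a rounded vowel), it takes -u, giving *tumu*.
Since the last vowel of the plural form *tumu* is /u/ (a high vowel), it takes -du, giving *tumudu*.
The definite form *tumudu* — final sound /u/ (a vowel) → -bug → *tumudubug*.

tumudubug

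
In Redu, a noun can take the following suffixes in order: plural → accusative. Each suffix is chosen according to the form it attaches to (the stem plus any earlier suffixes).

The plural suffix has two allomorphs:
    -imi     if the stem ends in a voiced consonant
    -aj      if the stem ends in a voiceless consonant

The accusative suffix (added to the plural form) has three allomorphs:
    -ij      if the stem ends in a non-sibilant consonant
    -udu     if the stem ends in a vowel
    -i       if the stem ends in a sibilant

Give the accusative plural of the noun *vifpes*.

vifpesajij

*vifpes*: final consonant = /s/, voiceless → -aj → *vifpesaj*.
The final sound of the plural form *vifpesaj* is /j/, which is a non-sibilant consonant, so the accusative suffix is -ij, giving *vifpesajij*.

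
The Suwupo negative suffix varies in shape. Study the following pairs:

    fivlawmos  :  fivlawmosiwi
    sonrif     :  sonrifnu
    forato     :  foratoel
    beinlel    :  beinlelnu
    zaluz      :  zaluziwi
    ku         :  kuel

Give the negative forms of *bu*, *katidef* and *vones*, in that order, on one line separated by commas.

buel, katidefnu, vonesiwi

The alternation tracks the final sound of the stem — -iwi when the stem ends in a sibilant (*fivlawmos*, *zaluz*); -nu when the stem ends in a non-sibilant consonant (*sonrif*, *beinlel*); -el when the stem ends in a vowel (*forato*, *ku*).
*bu*: final sound = /u/, a vowel → -el → *buel*.
Since the final sound of *katidef* is /f/ (a non-sibilant consonant), it takes -nu, giving *katidefnu*.
The final sound of *vones* is /s/, which is a sibilant, so the suffix is -iwi, giving *vonesiwi*.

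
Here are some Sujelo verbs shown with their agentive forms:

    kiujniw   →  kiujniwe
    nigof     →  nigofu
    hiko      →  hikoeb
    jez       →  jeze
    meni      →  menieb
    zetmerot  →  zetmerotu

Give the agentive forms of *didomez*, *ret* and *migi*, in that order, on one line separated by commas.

didomeze, retu, migieb

Looking at the final sound of each stem: -u when the stem ends in a voiceless consonant (*nigof*, *zetmerot*); -e when the stem ends in a voiced consonant (*kiujniw*, *jez*); -eb when the stem ends in a vowel (*hiko*, *meni*).
Since the final sound of *didomez* is /z/ (a voiced consonant), it takes -e, giving *didomeze*.
*ret* — final sound /t/ (a voiceless consonant) → -u → *retu*.
The final sound of *migi* is /i/, which is a vowel, so the suffix is -eb, giving *migieb*.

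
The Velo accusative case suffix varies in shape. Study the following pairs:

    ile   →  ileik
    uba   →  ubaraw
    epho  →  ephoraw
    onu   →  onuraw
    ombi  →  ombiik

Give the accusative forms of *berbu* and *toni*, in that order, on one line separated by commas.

The pattern is front/back vowel harmony: -ik when the last vowel of the stem is a front vowel (*ile*, *ombi*); -raw when the last vowel of the stem is a back vowel (*uba*, *epho*, *onu*).
*berbu*: last vowel = /u/, a back vowel → -raw → *berburaw*.
The last vowel of *toni* is /i/, which is a front vowel, so the suffix is -ik, giving *toniik*.

berburaw, toniik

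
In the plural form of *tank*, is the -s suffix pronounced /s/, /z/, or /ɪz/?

The stem *tank* ends in a voiceless non-sibilant consonant.
The plural suffix surfaces as /ɪz/ after sibilants, /s/ after other voiceless consonants, and /z/ after other voiced sounds.
So the plural -s on *tank* is pronounced /s/.

/s/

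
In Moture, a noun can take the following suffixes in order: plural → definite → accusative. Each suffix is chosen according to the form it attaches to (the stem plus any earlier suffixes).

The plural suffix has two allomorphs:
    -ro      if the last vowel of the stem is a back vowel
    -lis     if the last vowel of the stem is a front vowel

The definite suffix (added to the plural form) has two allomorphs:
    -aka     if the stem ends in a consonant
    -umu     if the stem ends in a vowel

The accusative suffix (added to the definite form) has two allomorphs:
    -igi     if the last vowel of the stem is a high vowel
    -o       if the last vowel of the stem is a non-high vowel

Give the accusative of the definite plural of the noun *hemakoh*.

*hemakoh* — last vowel /o/ (a back vowel) → -ro → *hemakohro*.
Since the final sound of the plural form *hemakohro* is /o/ (a vowel), it takes -umu, giving *hemakohroumu*.
The last vowel of the definite form *hemakohroumu* is /u/, which is a high vowel, so the accusative suffix is -igi, giving *hemakohroumuigi*.

hemakohroumuigi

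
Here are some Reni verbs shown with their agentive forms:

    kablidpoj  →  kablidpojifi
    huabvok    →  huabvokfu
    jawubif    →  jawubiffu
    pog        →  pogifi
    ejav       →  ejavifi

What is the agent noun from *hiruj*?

The pattern is voicing of the final consonant: -fu when the stem ends in a voiceless consonant (*huabvok*, *jawubif*); -ifi when the stem ends in a voiced consonant (*kablidpoj*, *pog*, *ejav*).
Since the final consonant of *hiruj* is /j/ (voiced), it takes -ifi, giving *hirujifi*.

hirujifi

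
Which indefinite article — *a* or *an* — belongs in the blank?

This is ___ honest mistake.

The indefinite article is chosen by the initial *sound* of the following word, not its spelling.
*honest* begins with the sound /ɒ/ (silent h) — a vowel sound.
So the article is *an*: This is an honest mistake.

an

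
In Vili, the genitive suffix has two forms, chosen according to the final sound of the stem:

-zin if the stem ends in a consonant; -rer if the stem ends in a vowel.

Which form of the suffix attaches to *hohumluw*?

The final sound of *hohumluw* is /w/, which is a consonant, so the suffix is -zin.

-zin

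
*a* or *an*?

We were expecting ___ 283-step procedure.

a

The indefinite article is chosen by the initial *sound* of the following word, not its spelling.
The number *283* is spoken "two hundred …", beginning with /tuː/ — a consonant sound.
So the article is *a*: We were expecting a 283-step procedure.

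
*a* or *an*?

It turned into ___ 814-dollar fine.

an

The indefinite article is chosen by the initial *sound* of the following word, not its spelling.
The number *814* is spoken "eight hundred …", beginning with /eɪt/ — a vowel sound.
So the article is *an*: It turned into an 814-dollar fine.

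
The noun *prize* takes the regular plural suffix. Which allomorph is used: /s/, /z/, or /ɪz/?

/ɪz/

The stem *prize* ends in a sibilant (/s, z, ʃ, ʒ, tʃ, dʒ/).
The plural suffix surfaces as /ɪz/ after sibilants, /s/ after other voiceless consonants, and /z/ after other voiced sounds.
So the plural -s on *prize* is pronounced /ɪz/.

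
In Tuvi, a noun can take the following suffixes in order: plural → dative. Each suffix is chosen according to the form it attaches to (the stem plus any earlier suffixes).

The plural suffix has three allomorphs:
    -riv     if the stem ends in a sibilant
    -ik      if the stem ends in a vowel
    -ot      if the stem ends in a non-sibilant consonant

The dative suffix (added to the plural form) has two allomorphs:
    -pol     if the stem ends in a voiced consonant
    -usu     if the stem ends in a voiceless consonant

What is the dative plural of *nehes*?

nehesrivpol

*nehes*: final sound = /s/, a sibilant → -riv → *nehesriv*.
Since the final consonant of the plural form *nehesriv* is /v/ (voiced), it takes -pol, giving *nehesrivpol*.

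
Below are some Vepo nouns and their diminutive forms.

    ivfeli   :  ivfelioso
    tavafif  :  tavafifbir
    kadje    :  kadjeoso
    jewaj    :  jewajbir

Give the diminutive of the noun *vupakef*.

Looking at the final sound of each stem: -bir when the stem ends in a consonant (*tavafif*, *jewaj*); -oso when the stem ends in a vowel (*ivfeli*, *kadje*).
*vupakef*: final sound = /f/, a consonant → -bir → *vupakefbir*.

vupakefbir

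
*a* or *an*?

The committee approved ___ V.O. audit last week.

a

The indefinite article is chosen by the initial *sound* of the following word, not its spelling.
The initialism *V.O.* is read letter by letter; the first letter, V, is pronounced /viː/, which begins with a consonant sound.
So the article is *a*: The committee approved a V.O. audit last week.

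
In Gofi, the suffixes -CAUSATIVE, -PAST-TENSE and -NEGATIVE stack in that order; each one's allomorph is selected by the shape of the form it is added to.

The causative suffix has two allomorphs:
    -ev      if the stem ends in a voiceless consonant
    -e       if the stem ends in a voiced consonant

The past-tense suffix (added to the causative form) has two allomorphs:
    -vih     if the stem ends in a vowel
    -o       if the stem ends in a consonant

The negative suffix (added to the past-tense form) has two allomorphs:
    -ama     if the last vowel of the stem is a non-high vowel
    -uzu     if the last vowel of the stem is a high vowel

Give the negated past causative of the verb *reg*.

regevihuzu

The final consonant of *reg* is /g/, which is voiced, so the causative suffix is -e, giving *rege*.
The causative form *rege* — final sound /e/ (a vowel) → -vih → *regevih*.
Since the last vowel of the past-tense form *regevih* is /i/ (a high vowel), it takes -uzu, giving *regevihuzu*.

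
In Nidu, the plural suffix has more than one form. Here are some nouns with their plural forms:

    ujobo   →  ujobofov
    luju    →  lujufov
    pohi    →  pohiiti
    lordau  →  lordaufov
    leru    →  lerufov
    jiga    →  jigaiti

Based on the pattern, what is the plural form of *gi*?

Looking at the last vowel of each stem: -fov when the last vowel of the stem is a rounded vowel (*ujobo*, *luju*, *lordau*, *leru*); -iti when the last vowel of the stem is an unrounded vowel (*pohi*, *jiga*).
*gi*: last vowel = /i/, an unrounded vowel → -iti → *giiti*.

giiti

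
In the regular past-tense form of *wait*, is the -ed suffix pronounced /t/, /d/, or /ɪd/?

The stem *wait* ends in /t/ or /d/.
The -ed suffix is realized as /ɪd/ after /t, d/; as /t/ after other voiceless consonants; and as /d/ after other voiced sounds.
So -ed on *wait* is pronounced /ɪd/.

/ɪd/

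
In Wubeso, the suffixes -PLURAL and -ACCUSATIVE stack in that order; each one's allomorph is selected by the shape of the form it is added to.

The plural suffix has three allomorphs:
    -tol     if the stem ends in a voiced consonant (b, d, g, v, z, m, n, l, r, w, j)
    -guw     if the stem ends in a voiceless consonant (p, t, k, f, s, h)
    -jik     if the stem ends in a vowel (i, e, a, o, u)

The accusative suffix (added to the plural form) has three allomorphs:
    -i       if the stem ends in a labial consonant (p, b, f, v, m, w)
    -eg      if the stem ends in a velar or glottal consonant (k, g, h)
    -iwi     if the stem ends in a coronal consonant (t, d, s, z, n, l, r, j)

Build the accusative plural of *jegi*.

*jegi* — final sound /i/ (a vowel) → -jik → *jegijik*.
The plural form *jegijik*: final consonant = /k/, velar/glottal → -eg → *jegijikeg*.

jegijikeg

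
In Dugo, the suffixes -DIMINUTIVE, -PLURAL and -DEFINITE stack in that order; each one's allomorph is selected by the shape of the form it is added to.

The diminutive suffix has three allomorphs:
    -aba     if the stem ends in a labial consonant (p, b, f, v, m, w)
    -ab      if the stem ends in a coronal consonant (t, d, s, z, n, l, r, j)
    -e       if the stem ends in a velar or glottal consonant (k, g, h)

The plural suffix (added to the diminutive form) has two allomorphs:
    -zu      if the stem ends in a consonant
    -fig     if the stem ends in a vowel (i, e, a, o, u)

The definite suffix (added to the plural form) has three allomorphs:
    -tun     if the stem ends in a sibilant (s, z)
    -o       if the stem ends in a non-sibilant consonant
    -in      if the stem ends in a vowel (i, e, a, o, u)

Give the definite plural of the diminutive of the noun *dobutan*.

Since the final consonant of *dobutan* is /n/ (coronal), it takes -ab, giving *dobutanab*.
The final sound of the diminutive form *dobutanab* is /b/, which is a consonant, so the plural suffix is -zu, giving *dobutanabzu*.
Since the final sound of the plural form *dobutanabzu* is /u/ (a vowel), it takes -in, giving *dobutanabzuin*.

dobutanabzuin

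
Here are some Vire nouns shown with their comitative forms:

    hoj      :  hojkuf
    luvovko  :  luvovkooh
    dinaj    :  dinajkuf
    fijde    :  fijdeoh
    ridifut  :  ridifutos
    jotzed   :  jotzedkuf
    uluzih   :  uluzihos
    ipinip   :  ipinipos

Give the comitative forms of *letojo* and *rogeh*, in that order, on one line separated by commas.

letojooh, rogehos

The suffix is conditioned by the final sound: -os when the stem ends in a voiceless consonant (*ridifut*, *uluzih*, *ipinip*); -kuf when the stem ends in a voiced consonant (*hoj*, *dinaj*, *jotzed*); -oh when the stem ends in a vowel (*luvovko*, *fijde*).
*letojo* — final sound /o/ (a vowel) → -oh → *letojooh*.
The final sound of *rogeh* is /h/, which is a voiceless consonant, so the suffix is -os, giving *rogehos*.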